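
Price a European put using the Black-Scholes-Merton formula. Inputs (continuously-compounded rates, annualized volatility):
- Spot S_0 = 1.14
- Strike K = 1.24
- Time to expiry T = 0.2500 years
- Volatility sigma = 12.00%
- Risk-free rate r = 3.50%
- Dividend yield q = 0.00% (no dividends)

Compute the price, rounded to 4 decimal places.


Answer: Price = 0.0927

Derivation:
d1 = (ln(S/K) + (r - q + 0.5*sigma^2) * T) / (sigma * sqrt(T)) = -1.22555195
d2 = d1 - sigma * sqrt(T) = -1.28555195
exp(-rT) = 0.99128817; exp(-qT) = 1.00000000
P = K * exp(-rT) * N(-d2) - S_0 * exp(-qT) * N(-d1)
N(-d1) = 0.88981634; N(-d2) = 0.90070026
P = 1.2400 * 0.99128817 * 0.90070026 - 1.1400 * 1.00000000 * 0.88981634 = 0.0927


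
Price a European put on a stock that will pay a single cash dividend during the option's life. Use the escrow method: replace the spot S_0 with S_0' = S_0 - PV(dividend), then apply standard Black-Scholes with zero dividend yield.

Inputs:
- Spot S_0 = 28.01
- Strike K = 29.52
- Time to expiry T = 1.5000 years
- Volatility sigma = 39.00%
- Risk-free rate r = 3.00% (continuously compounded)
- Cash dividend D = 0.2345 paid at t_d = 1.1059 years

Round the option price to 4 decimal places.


PV(D) = D * exp(-r * t_d) = 0.2345 * 0.96736732 = 0.22684764
S_0' = S_0 - PV(D) = 28.0100 - 0.22684764 = 27.78315236
d1 = (ln(S_0'/K) + (r + sigma^2/2)*T) / (sigma*sqrt(T)) = 0.20608543
d2 = d1 - sigma*sqrt(T) = -0.27156507
exp(-rT) = 0.95599748
N(-d1) = 0.41836209; N(-d2) = 0.60702177
P = K * exp(-rT) * N(-d2) - S_0' * N(-d1) = 29.5200 * 0.95599748 * 0.60702177 - 27.78315236 * 0.41836209 = 5.5074

Answer: Price = 5.5074


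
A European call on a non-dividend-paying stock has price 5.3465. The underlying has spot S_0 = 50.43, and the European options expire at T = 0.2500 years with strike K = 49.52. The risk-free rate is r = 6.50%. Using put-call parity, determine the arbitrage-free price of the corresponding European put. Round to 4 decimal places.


Put-call parity: C - P = S_0 * exp(-qT) - K * exp(-rT).
S_0 * exp(-qT) = 50.4300 * 1.00000000 = 50.43000000
K * exp(-rT) = 49.5200 * 0.98388132 = 48.72180292
P = C - S*exp(-qT) + K*exp(-rT)
P = 5.3465 - 50.43000000 + 48.72180292 = 3.6383

Answer: Put price = 3.6383


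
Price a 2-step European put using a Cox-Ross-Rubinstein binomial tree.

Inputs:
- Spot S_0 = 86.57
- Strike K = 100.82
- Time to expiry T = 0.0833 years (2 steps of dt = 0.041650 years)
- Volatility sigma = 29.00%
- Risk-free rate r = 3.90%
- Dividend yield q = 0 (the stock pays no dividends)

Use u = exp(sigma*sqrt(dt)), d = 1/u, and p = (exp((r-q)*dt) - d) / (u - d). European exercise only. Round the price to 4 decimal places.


Answer: Price = V(0,0) = 13.9230

Derivation:
dt = T/N = 0.041650
u = exp(sigma*sqrt(dt)) = 1.060971; d = 1/u = 0.942533
p = (exp((r-q)*dt) - d) / (u - d) = 0.498934
Discount per step: exp(-r*dt) = 0.998377
Stock lattice S(k, i) with i counting down-moves:
  k=0: S(0,0) = 86.5700
  k=1: S(1,0) = 91.8482; S(1,1) = 81.5951
  k=2: S(2,0) = 97.4483; S(2,1) = 86.5700; S(2,2) = 76.9061
Terminal payoffs V(N, i) = max(K - S_T, 0):
  V(2,0) = 3.371731; V(2,1) = 14.250000; V(2,2) = 23.913914
Backward induction: V(k, i) = exp(-r*dt) * [p * V(k+1, i) + (1-p) * V(k+1, i+1)].
  V(1,0) = exp(-r*dt) * [p*3.371731 + (1-p)*14.250000] = 8.808140
  V(1,1) = exp(-r*dt) * [p*14.250000 + (1-p)*23.913914] = 19.061269
  V(0,0) = exp(-r*dt) * [p*8.808140 + (1-p)*19.061269] = 13.922998


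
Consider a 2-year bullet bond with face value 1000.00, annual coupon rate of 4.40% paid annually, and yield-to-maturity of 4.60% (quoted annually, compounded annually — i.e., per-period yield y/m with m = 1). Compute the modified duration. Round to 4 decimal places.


Coupon per period c = face * coupon_rate / m = 44.000000
Periods per year m = 1; per-period yield y/m = 0.046000
Number of cashflows N = 2
Cashflows (t years, CF_t, discount factor 1/(1+y/m)^(m*t), PV):
  t = 1.0000: CF_t = 44.000000, DF = 0.956023, PV = 42.065010
  t = 2.0000: CF_t = 1044.000000, DF = 0.913980, PV = 954.194985
Price P = sum_t PV_t = 996.259994
First compute Macaulay numerator sum_t t * PV_t:
  t * PV_t at t = 1.0000: 42.065010
  t * PV_t at t = 2.0000: 1908.389970
Macaulay duration D = 1950.454979 / 996.259994 = 1.957777
Modified duration = D / (1 + y/m) = 1.957777 / (1 + 0.046000) = 1.871680

Answer: Modified duration = 1.8717


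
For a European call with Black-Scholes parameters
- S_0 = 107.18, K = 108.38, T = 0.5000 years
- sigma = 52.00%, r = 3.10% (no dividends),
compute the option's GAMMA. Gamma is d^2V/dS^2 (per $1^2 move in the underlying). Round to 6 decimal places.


d1 = 0.1957219732; d2 = -0.1719735530
phi(d1) = 0.3913738340; exp(-qT) = 1.0000000000; exp(-rT) = 0.9846195068
Gamma = exp(-qT) * phi(d1) / (S * sigma * sqrt(T)) = 1.0000000000 * 0.3913738340 / (107.1800 * 0.5200 * 0.7071067812) = 0.009931

Answer: Gamma = 0.009931


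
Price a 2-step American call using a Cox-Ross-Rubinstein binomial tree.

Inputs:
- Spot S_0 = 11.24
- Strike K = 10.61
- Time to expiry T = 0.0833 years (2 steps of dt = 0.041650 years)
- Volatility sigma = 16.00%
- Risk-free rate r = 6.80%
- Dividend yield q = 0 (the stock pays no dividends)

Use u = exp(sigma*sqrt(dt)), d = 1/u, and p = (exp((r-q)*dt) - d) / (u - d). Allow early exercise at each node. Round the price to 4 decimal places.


Answer: Price = V(0,0) = 0.7072

Derivation:
dt = T/N = 0.041650
u = exp(sigma*sqrt(dt)) = 1.033192; d = 1/u = 0.967874
p = (exp((r-q)*dt) - d) / (u - d) = 0.535259
Discount per step: exp(-r*dt) = 0.997172
Stock lattice S(k, i) with i counting down-moves:
  k=0: S(0,0) = 11.2400
  k=1: S(1,0) = 11.6131; S(1,1) = 10.8789
  k=2: S(2,0) = 11.9985; S(2,1) = 11.2400; S(2,2) = 10.5294
Terminal payoffs V(N, i) = max(S_T - K, 0):
  V(2,0) = 1.388546; V(2,1) = 0.630000; V(2,2) = 0.000000
Backward induction: V(k, i) = exp(-r*dt) * [p * V(k+1, i) + (1-p) * V(k+1, i+1)]; then take max(V_cont, immediate exercise) for American.
  V(1,0) = exp(-r*dt) * [p*1.388546 + (1-p)*0.630000] = 1.033089; exercise = 1.003081; V(1,0) = max -> 1.033089
  V(1,1) = exp(-r*dt) * [p*0.630000 + (1-p)*0.000000] = 0.336259; exercise = 0.268904; V(1,1) = max -> 0.336259
  V(0,0) = exp(-r*dt) * [p*1.033089 + (1-p)*0.336259] = 0.707238; exercise = 0.630000; V(0,0) = max -> 0.707238


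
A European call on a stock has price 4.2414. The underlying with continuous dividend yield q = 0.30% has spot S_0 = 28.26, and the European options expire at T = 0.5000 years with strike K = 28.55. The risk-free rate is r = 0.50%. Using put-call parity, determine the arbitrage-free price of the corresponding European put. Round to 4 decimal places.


Put-call parity: C - P = S_0 * exp(-qT) - K * exp(-rT).
S_0 * exp(-qT) = 28.2600 * 0.99850112 = 28.21764178
K * exp(-rT) = 28.5500 * 0.99750312 = 28.47871414
P = C - S*exp(-qT) + K*exp(-rT)
P = 4.2414 - 28.21764178 + 28.47871414 = 4.5025

Answer: Put price = 4.5025


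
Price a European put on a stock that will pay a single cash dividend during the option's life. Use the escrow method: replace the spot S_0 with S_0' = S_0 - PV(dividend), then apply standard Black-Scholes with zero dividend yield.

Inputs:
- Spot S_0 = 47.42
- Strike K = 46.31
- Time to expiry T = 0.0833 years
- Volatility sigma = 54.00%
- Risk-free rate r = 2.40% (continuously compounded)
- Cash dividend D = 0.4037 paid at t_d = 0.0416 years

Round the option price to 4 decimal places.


PV(D) = D * exp(-r * t_d) = 0.4037 * 0.99900210 = 0.40329715
S_0' = S_0 - PV(D) = 47.4200 - 0.40329715 = 47.01670285
d1 = (ln(S_0'/K) + (r + sigma^2/2)*T) / (sigma*sqrt(T)) = 0.18792878
d2 = d1 - sigma*sqrt(T) = 0.03207539
exp(-rT) = 0.99800280
N(-d1) = 0.42546624; N(-d2) = 0.48720597
P = K * exp(-rT) * N(-d2) - S_0' * N(-d1) = 46.3100 * 0.99800280 * 0.48720597 - 47.01670285 * 0.42546624 = 2.5134

Answer: Price = 2.5134


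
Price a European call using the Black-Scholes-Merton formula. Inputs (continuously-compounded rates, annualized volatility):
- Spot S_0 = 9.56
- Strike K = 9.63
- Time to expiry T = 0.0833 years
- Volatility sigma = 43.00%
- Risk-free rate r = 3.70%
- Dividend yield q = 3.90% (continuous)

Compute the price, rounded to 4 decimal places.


Answer: Price = 0.4384

Derivation:
d1 = (ln(S/K) + (r - q + 0.5*sigma^2) * T) / (sigma * sqrt(T)) = 0.00192567
d2 = d1 - sigma * sqrt(T) = -0.12217981
exp(-rT) = 0.99692264; exp(-qT) = 0.99675657
C = S_0 * exp(-qT) * N(d1) - K * exp(-rT) * N(d2)
N(d1) = 0.50076823; N(d2) = 0.45137831
C = 9.5600 * 0.99675657 * 0.50076823 - 9.6300 * 0.99692264 * 0.45137831 = 0.4384


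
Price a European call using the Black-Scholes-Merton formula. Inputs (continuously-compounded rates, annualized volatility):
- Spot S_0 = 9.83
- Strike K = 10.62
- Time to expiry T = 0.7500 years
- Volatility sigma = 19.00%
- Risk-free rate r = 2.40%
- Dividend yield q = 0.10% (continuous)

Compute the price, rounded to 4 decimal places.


d1 = (ln(S/K) + (r - q + 0.5*sigma^2) * T) / (sigma * sqrt(T)) = -0.28267423
d2 = d1 - sigma * sqrt(T) = -0.44721905
exp(-rT) = 0.98216103; exp(-qT) = 0.99925028
C = S_0 * exp(-qT) * N(d1) - K * exp(-rT) * N(d2)
N(d1) = 0.38871329; N(d2) = 0.32735845
C = 9.8300 * 0.99925028 * 0.38871329 - 10.6200 * 0.98216103 * 0.32735845 = 0.4037

Answer: Price = 0.4037


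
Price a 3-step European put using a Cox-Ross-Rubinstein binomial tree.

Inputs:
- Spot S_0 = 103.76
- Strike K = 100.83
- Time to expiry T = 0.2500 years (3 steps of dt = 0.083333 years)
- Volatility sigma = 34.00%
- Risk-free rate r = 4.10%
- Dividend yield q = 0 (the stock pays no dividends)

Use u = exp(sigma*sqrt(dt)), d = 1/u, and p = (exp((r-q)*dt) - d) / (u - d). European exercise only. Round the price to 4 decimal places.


dt = T/N = 0.083333
u = exp(sigma*sqrt(dt)) = 1.103128; d = 1/u = 0.906513
p = (exp((r-q)*dt) - d) / (u - d) = 0.492890
Discount per step: exp(-r*dt) = 0.996589
Stock lattice S(k, i) with i counting down-moves:
  k=0: S(0,0) = 103.7600
  k=1: S(1,0) = 114.4605; S(1,1) = 94.0598
  k=2: S(2,0) = 126.2646; S(2,1) = 103.7600; S(2,2) = 85.2665
  k=3: S(3,0) = 139.2860; S(3,1) = 114.4605; S(3,2) = 94.0598; S(3,3) = 77.2952
Terminal payoffs V(N, i) = max(K - S_T, 0):
  V(3,0) = 0.000000; V(3,1) = 0.000000; V(3,2) = 6.770177; V(3,3) = 23.534797
Backward induction: V(k, i) = exp(-r*dt) * [p * V(k+1, i) + (1-p) * V(k+1, i+1)].
  V(2,0) = exp(-r*dt) * [p*0.000000 + (1-p)*0.000000] = 0.000000
  V(2,1) = exp(-r*dt) * [p*0.000000 + (1-p)*6.770177] = 3.421518
  V(2,2) = exp(-r*dt) * [p*6.770177 + (1-p)*23.534797] = 15.219602
  V(1,0) = exp(-r*dt) * [p*0.000000 + (1-p)*3.421518] = 1.729169
  V(1,1) = exp(-r*dt) * [p*3.421518 + (1-p)*15.219602] = 9.372373
  V(0,0) = exp(-r*dt) * [p*1.729169 + (1-p)*9.372373] = 5.586000

Answer: Price = V(0,0) = 5.5860


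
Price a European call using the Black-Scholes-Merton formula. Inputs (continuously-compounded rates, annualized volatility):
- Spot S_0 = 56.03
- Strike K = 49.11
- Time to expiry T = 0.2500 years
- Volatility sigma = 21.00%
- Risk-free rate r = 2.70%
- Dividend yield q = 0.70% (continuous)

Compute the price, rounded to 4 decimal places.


d1 = (ln(S/K) + (r - q + 0.5*sigma^2) * T) / (sigma * sqrt(T)) = 1.35559125
d2 = d1 - sigma * sqrt(T) = 1.25059125
exp(-rT) = 0.99327273; exp(-qT) = 0.99825153
C = S_0 * exp(-qT) * N(d1) - K * exp(-rT) * N(d2)
N(d1) = 0.91238537; N(d2) = 0.89445818
C = 56.0300 * 0.99825153 * 0.91238537 - 49.1100 * 0.99327273 * 0.89445818 = 7.4002

Answer: Price = 7.4002


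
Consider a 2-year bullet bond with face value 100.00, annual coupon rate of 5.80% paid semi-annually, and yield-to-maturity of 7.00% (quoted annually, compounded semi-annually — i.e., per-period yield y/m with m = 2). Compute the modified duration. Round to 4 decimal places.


Answer: Modified duration = 1.8512

Derivation:
Coupon per period c = face * coupon_rate / m = 2.900000
Periods per year m = 2; per-period yield y/m = 0.035000
Number of cashflows N = 4
Cashflows (t years, CF_t, discount factor 1/(1+y/m)^(m*t), PV):
  t = 0.5000: CF_t = 2.900000, DF = 0.966184, PV = 2.801932
  t = 1.0000: CF_t = 2.900000, DF = 0.933511, PV = 2.707181
  t = 1.5000: CF_t = 2.900000, DF = 0.901943, PV = 2.615634
  t = 2.0000: CF_t = 102.900000, DF = 0.871442, PV = 89.671405
Price P = sum_t PV_t = 97.796152
First compute Macaulay numerator sum_t t * PV_t:
  t * PV_t at t = 0.5000: 1.400966
  t * PV_t at t = 1.0000: 2.707181
  t * PV_t at t = 1.5000: 3.923451
  t * PV_t at t = 2.0000: 179.342810
Macaulay duration D = 187.374408 / 97.796152 = 1.915969
Modified duration = D / (1 + y/m) = 1.915969 / (1 + 0.035000) = 1.851178


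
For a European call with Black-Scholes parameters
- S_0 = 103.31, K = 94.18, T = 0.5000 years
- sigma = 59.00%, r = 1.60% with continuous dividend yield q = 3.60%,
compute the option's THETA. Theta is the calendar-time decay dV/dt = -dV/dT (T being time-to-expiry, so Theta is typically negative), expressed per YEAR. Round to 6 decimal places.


d1 = 0.4064098191; d2 = -0.0107831818
phi(d1) = 0.3673195858; exp(-qT) = 0.9821610324; exp(-rT) = 0.9920319148
Theta = -S*exp(-qT)*phi(d1)*sigma/(2*sqrt(T)) - r*K*exp(-rT)*N(d2) + q*S*exp(-qT)*N(d1)
N(d1) = 0.6577792469; N(d2) = 0.4956982162; sqrt(T) = 0.7071067812
Term 1 = -103.3100 * 0.9821610324 * 0.3673195858 * 0.5900 / (2 * 0.7071067812) = -15.5491323658
Term 2 = -0.0160 * 94.1800 * 0.9920319148 * 0.4956982162 = -0.7410059052
Term 3 = 0.0360 * 103.3100 * 0.9821610324 * 0.6577792469 = 2.4027452586
Theta = -15.5491323658 + (-0.7410059052) + (2.4027452586) = -13.887393

Answer: Theta = -13.887393


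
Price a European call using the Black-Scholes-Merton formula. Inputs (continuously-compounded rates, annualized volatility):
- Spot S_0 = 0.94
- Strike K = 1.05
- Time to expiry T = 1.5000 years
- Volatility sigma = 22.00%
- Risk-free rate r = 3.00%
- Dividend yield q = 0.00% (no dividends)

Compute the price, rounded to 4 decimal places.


d1 = (ln(S/K) + (r - q + 0.5*sigma^2) * T) / (sigma * sqrt(T)) = -0.10898584
d2 = d1 - sigma * sqrt(T) = -0.37842972
exp(-rT) = 0.95599748; exp(-qT) = 1.00000000
C = S_0 * exp(-qT) * N(d1) - K * exp(-rT) * N(d2)
N(d1) = 0.45660686; N(d2) = 0.35255570
C = 0.9400 * 1.00000000 * 0.45660686 - 1.0500 * 0.95599748 * 0.35255570 = 0.0753

Answer: Price = 0.0753


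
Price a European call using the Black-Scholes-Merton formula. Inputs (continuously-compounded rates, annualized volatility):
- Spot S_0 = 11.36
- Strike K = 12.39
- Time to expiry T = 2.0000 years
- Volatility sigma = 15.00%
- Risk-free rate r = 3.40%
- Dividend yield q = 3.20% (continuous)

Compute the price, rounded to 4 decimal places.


d1 = (ln(S/K) + (r - q + 0.5*sigma^2) * T) / (sigma * sqrt(T)) = -0.28421583
d2 = d1 - sigma * sqrt(T) = -0.49634786
exp(-rT) = 0.93426047; exp(-qT) = 0.93800500
C = S_0 * exp(-qT) * N(d1) - K * exp(-rT) * N(d2)
N(d1) = 0.38812249; N(d2) = 0.30982450
C = 11.3600 * 0.93800500 * 0.38812249 - 12.3900 * 0.93426047 * 0.30982450 = 0.5494

Answer: Price = 0.5494


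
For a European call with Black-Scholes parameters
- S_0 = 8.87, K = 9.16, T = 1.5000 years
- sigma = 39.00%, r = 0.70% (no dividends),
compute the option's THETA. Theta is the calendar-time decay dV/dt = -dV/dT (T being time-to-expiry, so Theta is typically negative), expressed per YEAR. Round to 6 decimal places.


d1 = 0.1934544561; d2 = -0.2841960438
phi(d1) = 0.3915465588; exp(-qT) = 1.0000000000; exp(-rT) = 0.9895549326
Theta = -S*exp(-qT)*phi(d1)*sigma/(2*sqrt(T)) - r*K*exp(-rT)*N(d2) + q*S*exp(-qT)*N(d1)
N(d1) = 0.5766984645; N(d2) = 0.3881300736; sqrt(T) = 1.2247448714
Term 1 = -8.8700 * 1.0000000000 * 0.3915465588 * 0.3900 / (2 * 1.2247448714) = -0.5529629242
Term 2 = -0.0070 * 9.1600 * 0.9895549326 * 0.3881300736 = -0.0246269550
Term 3 = 0 (no dividend yield, q = 0)
Theta = -0.5529629242 + (-0.0246269550) + (0.0000000000) = -0.577590

Answer: Theta = -0.577590


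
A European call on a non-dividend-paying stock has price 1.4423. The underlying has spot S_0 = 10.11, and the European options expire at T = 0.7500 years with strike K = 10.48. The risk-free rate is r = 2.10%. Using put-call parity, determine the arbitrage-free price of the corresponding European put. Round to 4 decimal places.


Answer: Put price = 1.6485

Derivation:
Put-call parity: C - P = S_0 * exp(-qT) - K * exp(-rT).
S_0 * exp(-qT) = 10.1100 * 1.00000000 = 10.11000000
K * exp(-rT) = 10.4800 * 0.98437338 = 10.31623305
P = C - S*exp(-qT) + K*exp(-rT)
P = 1.4423 - 10.11000000 + 10.31623305 = 1.6485


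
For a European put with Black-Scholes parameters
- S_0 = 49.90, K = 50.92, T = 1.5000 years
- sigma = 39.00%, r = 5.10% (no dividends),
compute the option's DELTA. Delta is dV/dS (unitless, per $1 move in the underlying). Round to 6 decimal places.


Answer: Delta = -0.360688

Derivation:
d1 = 0.3566210632; d2 = -0.1210294367
phi(d1) = 0.3743635763; exp(-qT) = 1.0000000000; exp(-rT) = 0.9263529143
N(-d1) = 0.3606877534
Delta = -exp(-qT) * N(-d1) = -1.0000000000 * 0.3606877534 = -0.360688


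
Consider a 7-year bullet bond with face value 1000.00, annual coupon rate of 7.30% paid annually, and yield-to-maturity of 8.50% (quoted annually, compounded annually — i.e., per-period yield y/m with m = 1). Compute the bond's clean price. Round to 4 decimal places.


Answer: Price = 938.5778

Derivation:
Coupon per period c = face * coupon_rate / m = 73.000000
Periods per year m = 1; per-period yield y/m = 0.085000
Number of cashflows N = 7
Cashflows (t years, CF_t, discount factor 1/(1+y/m)^(m*t), PV):
  t = 1.0000: CF_t = 73.000000, DF = 0.921659, PV = 67.281106
  t = 2.0000: CF_t = 73.000000, DF = 0.849455, PV = 62.010236
  t = 3.0000: CF_t = 73.000000, DF = 0.782908, PV = 57.152291
  t = 4.0000: CF_t = 73.000000, DF = 0.721574, PV = 52.674923
  t = 5.0000: CF_t = 73.000000, DF = 0.665045, PV = 48.548316
  t = 6.0000: CF_t = 73.000000, DF = 0.612945, PV = 44.744992
  t = 7.0000: CF_t = 1073.000000, DF = 0.564926, PV = 606.165974
Price P = sum_t PV_t = 938.577838


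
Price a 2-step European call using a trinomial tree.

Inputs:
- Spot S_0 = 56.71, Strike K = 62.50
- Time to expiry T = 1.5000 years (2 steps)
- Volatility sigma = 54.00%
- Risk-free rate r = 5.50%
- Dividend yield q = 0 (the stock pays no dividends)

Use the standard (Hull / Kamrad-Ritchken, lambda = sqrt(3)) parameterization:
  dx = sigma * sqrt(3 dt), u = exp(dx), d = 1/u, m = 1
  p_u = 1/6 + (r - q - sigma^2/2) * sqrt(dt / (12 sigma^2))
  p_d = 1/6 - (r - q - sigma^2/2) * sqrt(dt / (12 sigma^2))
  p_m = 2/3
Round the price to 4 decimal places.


Answer: Price = V(0,0) = 13.1473

Derivation:
dt = T/N = 0.750000; dx = sigma*sqrt(3*dt) = 0.810000
u = exp(dx) = 2.247908; d = 1/u = 0.444858
p_u = 0.124630, p_m = 0.666667, p_d = 0.208704
Discount per step: exp(-r*dt) = 0.959589
Stock lattice S(k, j) with j the centered position index:
  k=0: S(0,+0) = 56.7100
  k=1: S(1,-1) = 25.2279; S(1,+0) = 56.7100; S(1,+1) = 127.4789
  k=2: S(2,-2) = 11.2228; S(2,-1) = 25.2279; S(2,+0) = 56.7100; S(2,+1) = 127.4789; S(2,+2) = 286.5608
Terminal payoffs V(N, j) = max(S_T - K, 0):
  V(2,-2) = 0.000000; V(2,-1) = 0.000000; V(2,+0) = 0.000000; V(2,+1) = 64.978862; V(2,+2) = 224.060752
Backward induction: V(k, j) = exp(-r*dt) * [p_u * V(k+1, j+1) + p_m * V(k+1, j) + p_d * V(k+1, j-1)]
  V(1,-1) = exp(-r*dt) * [p_u*0.000000 + p_m*0.000000 + p_d*0.000000] = 0.000000
  V(1,+0) = exp(-r*dt) * [p_u*64.978862 + p_m*0.000000 + p_d*0.000000] = 7.771033
  V(1,+1) = exp(-r*dt) * [p_u*224.060752 + p_m*64.978862 + p_d*0.000000] = 68.364829
  V(0,+0) = exp(-r*dt) * [p_u*68.364829 + p_m*7.771033 + p_d*0.000000] = 13.147305


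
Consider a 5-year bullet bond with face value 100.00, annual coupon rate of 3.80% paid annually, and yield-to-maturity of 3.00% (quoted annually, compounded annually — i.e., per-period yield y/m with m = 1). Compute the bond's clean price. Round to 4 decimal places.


Answer: Price = 103.6638

Derivation:
Coupon per period c = face * coupon_rate / m = 3.800000
Periods per year m = 1; per-period yield y/m = 0.030000
Number of cashflows N = 5
Cashflows (t years, CF_t, discount factor 1/(1+y/m)^(m*t), PV):
  t = 1.0000: CF_t = 3.800000, DF = 0.970874, PV = 3.689320
  t = 2.0000: CF_t = 3.800000, DF = 0.942596, PV = 3.581864
  t = 3.0000: CF_t = 3.800000, DF = 0.915142, PV = 3.477538
  t = 4.0000: CF_t = 3.800000, DF = 0.888487, PV = 3.376251
  t = 5.0000: CF_t = 103.800000, DF = 0.862609, PV = 89.538792
Price P = sum_t PV_t = 103.663766


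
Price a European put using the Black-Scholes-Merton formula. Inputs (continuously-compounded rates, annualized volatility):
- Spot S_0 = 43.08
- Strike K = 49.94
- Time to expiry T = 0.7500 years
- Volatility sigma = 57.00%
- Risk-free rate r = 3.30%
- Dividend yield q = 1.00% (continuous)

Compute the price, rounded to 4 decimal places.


d1 = (ln(S/K) + (r - q + 0.5*sigma^2) * T) / (sigma * sqrt(T)) = -0.01757562
d2 = d1 - sigma * sqrt(T) = -0.51121010
exp(-rT) = 0.97555377; exp(-qT) = 0.99252805
P = K * exp(-rT) * N(-d2) - S_0 * exp(-qT) * N(-d1)
N(-d1) = 0.50701130; N(-d2) = 0.69539803
P = 49.9400 * 0.97555377 * 0.69539803 - 43.0800 * 0.99252805 * 0.50701130 = 12.2004

Answer: Price = 12.2004


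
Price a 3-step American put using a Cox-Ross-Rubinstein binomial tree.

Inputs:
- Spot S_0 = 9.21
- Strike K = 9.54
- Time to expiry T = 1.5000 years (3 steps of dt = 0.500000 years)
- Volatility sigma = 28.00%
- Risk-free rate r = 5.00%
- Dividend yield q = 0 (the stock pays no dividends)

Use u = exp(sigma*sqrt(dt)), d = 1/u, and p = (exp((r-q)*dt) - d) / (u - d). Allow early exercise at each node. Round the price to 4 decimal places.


dt = T/N = 0.500000
u = exp(sigma*sqrt(dt)) = 1.218950; d = 1/u = 0.820378
p = (exp((r-q)*dt) - d) / (u - d) = 0.514178
Discount per step: exp(-r*dt) = 0.975310
Stock lattice S(k, i) with i counting down-moves:
  k=0: S(0,0) = 9.2100
  k=1: S(1,0) = 11.2265; S(1,1) = 7.5557
  k=2: S(2,0) = 13.6846; S(2,1) = 9.2100; S(2,2) = 6.1985
  k=3: S(3,0) = 16.6808; S(3,1) = 11.2265; S(3,2) = 7.5557; S(3,3) = 5.0851
Terminal payoffs V(N, i) = max(K - S_T, 0):
  V(3,0) = 0.000000; V(3,1) = 0.000000; V(3,2) = 1.984317; V(3,3) = 4.454872
Backward induction: V(k, i) = exp(-r*dt) * [p * V(k+1, i) + (1-p) * V(k+1, i+1)]; then take max(V_cont, immediate exercise) for American.
  V(2,0) = exp(-r*dt) * [p*0.000000 + (1-p)*0.000000] = 0.000000; exercise = 0.000000; V(2,0) = max -> 0.000000
  V(2,1) = exp(-r*dt) * [p*0.000000 + (1-p)*1.984317] = 0.940223; exercise = 0.330000; V(2,1) = max -> 0.940223
  V(2,2) = exp(-r*dt) * [p*1.984317 + (1-p)*4.454872] = 3.105940; exercise = 3.341483; V(2,2) = max -> 3.341483
  V(1,0) = exp(-r*dt) * [p*0.000000 + (1-p)*0.940223] = 0.445503; exercise = 0.000000; V(1,0) = max -> 0.445503
  V(1,1) = exp(-r*dt) * [p*0.940223 + (1-p)*3.341483] = 2.054790; exercise = 1.984317; V(1,1) = max -> 2.054790
  V(0,0) = exp(-r*dt) * [p*0.445503 + (1-p)*2.054790] = 1.197027; exercise = 0.330000; V(0,0) = max -> 1.197027

Answer: Price = V(0,0) = 1.1970


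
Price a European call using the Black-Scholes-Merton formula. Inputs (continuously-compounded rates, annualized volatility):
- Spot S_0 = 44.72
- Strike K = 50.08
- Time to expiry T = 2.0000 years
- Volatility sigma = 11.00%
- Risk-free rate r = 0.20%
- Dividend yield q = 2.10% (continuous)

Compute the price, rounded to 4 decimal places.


Answer: Price = 0.6309

Derivation:
d1 = (ln(S/K) + (r - q + 0.5*sigma^2) * T) / (sigma * sqrt(T)) = -0.89417444
d2 = d1 - sigma * sqrt(T) = -1.04973793
exp(-rT) = 0.99600799; exp(-qT) = 0.95886978
C = S_0 * exp(-qT) * N(d1) - K * exp(-rT) * N(d2)
N(d1) = 0.18561428; N(d2) = 0.14691931
C = 44.7200 * 0.95886978 * 0.18561428 - 50.0800 * 0.99600799 * 0.14691931 = 0.6309


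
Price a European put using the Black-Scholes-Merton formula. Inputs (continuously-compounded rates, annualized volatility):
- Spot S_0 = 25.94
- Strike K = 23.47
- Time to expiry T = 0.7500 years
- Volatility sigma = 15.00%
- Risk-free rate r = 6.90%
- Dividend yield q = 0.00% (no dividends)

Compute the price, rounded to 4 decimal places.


Answer: Price = 0.1865

Derivation:
d1 = (ln(S/K) + (r - q + 0.5*sigma^2) * T) / (sigma * sqrt(T)) = 1.23361023
d2 = d1 - sigma * sqrt(T) = 1.10370641
exp(-rT) = 0.94956623; exp(-qT) = 1.00000000
P = K * exp(-rT) * N(-d2) - S_0 * exp(-qT) * N(-d1)
N(-d1) = 0.10867409; N(-d2) = 0.13486026
P = 23.4700 * 0.94956623 * 0.13486026 - 25.9400 * 1.00000000 * 0.10867409 = 0.1865


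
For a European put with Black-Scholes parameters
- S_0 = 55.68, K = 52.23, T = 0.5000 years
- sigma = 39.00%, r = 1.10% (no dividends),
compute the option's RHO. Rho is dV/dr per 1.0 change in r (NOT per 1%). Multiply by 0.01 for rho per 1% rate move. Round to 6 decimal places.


Answer: Rho = -11.807216

Derivation:
d1 = 0.3897752929; d2 = 0.1140036483
phi(d1) = 0.3697600776; exp(-qT) = 1.0000000000; exp(-rT) = 0.9945150973
N(-d2) = 0.4546174507
Rho = -K*T*exp(-rT)*N(-d2) = -52.2300 * 0.5000 * 0.9945150973 * 0.4546174507 = -11.807216


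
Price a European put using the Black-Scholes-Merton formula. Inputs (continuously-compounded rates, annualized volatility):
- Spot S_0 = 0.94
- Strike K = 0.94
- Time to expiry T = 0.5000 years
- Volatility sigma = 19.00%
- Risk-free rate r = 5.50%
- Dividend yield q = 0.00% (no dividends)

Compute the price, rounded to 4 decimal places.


Answer: Price = 0.0379

Derivation:
d1 = (ln(S/K) + (r - q + 0.5*sigma^2) * T) / (sigma * sqrt(T)) = 0.27186395
d2 = d1 - sigma * sqrt(T) = 0.13751366
exp(-rT) = 0.97287468; exp(-qT) = 1.00000000
P = K * exp(-rT) * N(-d2) - S_0 * exp(-qT) * N(-d1)
N(-d1) = 0.39286332; N(-d2) = 0.44531240
P = 0.9400 * 0.97287468 * 0.44531240 - 0.9400 * 1.00000000 * 0.39286332 = 0.0379


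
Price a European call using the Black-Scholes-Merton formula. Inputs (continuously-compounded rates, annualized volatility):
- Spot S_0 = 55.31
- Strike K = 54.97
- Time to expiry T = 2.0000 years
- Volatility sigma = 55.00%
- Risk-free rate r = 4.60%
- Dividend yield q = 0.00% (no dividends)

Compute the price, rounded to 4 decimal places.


Answer: Price = 18.6636

Derivation:
d1 = (ln(S/K) + (r - q + 0.5*sigma^2) * T) / (sigma * sqrt(T)) = 0.51511590
d2 = d1 - sigma * sqrt(T) = -0.26270156
exp(-rT) = 0.91210515; exp(-qT) = 1.00000000
C = S_0 * exp(-qT) * N(d1) - K * exp(-rT) * N(d2)
N(d1) = 0.69676398; N(d2) = 0.39639031
C = 55.3100 * 1.00000000 * 0.69676398 - 54.9700 * 0.91210515 * 0.39639031 = 18.6636


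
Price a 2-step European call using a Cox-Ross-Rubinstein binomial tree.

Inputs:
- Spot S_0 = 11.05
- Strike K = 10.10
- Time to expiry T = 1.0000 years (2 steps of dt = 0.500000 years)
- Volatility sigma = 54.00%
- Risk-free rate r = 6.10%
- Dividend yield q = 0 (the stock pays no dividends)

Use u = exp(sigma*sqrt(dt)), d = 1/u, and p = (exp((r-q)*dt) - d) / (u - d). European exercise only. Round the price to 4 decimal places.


dt = T/N = 0.500000
u = exp(sigma*sqrt(dt)) = 1.464974; d = 1/u = 0.682606
p = (exp((r-q)*dt) - d) / (u - d) = 0.445269
Discount per step: exp(-r*dt) = 0.969960
Stock lattice S(k, i) with i counting down-moves:
  k=0: S(0,0) = 11.0500
  k=1: S(1,0) = 16.1880; S(1,1) = 7.5428
  k=2: S(2,0) = 23.7150; S(2,1) = 11.0500; S(2,2) = 5.1488
Terminal payoffs V(N, i) = max(S_T - K, 0):
  V(2,0) = 13.614952; V(2,1) = 0.950000; V(2,2) = 0.000000
Backward induction: V(k, i) = exp(-r*dt) * [p * V(k+1, i) + (1-p) * V(k+1, i+1)].
  V(1,0) = exp(-r*dt) * [p*13.614952 + (1-p)*0.950000] = 6.391365
  V(1,1) = exp(-r*dt) * [p*0.950000 + (1-p)*0.000000] = 0.410298
  V(0,0) = exp(-r*dt) * [p*6.391365 + (1-p)*0.410298] = 2.981153

Answer: Price = V(0,0) = 2.9812


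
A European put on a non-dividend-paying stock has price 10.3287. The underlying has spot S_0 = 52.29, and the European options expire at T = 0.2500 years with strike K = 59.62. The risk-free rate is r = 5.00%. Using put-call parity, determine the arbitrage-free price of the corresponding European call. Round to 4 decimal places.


Put-call parity: C - P = S_0 * exp(-qT) - K * exp(-rT).
S_0 * exp(-qT) = 52.2900 * 1.00000000 = 52.29000000
K * exp(-rT) = 59.6200 * 0.98757780 = 58.87938847
C = P + S*exp(-qT) - K*exp(-rT)
C = 10.3287 + 52.29000000 - 58.87938847 = 3.7393

Answer: Call price = 3.7393


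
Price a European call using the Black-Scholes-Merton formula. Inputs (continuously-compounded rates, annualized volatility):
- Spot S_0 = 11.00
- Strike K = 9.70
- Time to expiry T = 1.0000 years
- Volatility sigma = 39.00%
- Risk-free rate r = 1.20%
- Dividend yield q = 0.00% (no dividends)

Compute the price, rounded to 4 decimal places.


Answer: Price = 2.3959

Derivation:
d1 = (ln(S/K) + (r - q + 0.5*sigma^2) * T) / (sigma * sqrt(T)) = 0.54825484
d2 = d1 - sigma * sqrt(T) = 0.15825484
exp(-rT) = 0.98807171; exp(-qT) = 1.00000000
C = S_0 * exp(-qT) * N(d1) - K * exp(-rT) * N(d2)
N(d1) = 0.70824153; N(d2) = 0.56287200
C = 11.0000 * 1.00000000 * 0.70824153 - 9.7000 * 0.98807171 * 0.56287200 = 2.3959


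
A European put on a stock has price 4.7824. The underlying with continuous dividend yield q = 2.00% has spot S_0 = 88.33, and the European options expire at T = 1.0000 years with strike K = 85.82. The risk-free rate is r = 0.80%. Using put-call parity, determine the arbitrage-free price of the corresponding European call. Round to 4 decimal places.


Answer: Call price = 6.2272

Derivation:
Put-call parity: C - P = S_0 * exp(-qT) - K * exp(-rT).
S_0 * exp(-qT) = 88.3300 * 0.98019867 = 86.58094881
K * exp(-rT) = 85.8200 * 0.99203191 = 85.13617893
C = P + S*exp(-qT) - K*exp(-rT)
C = 4.7824 + 86.58094881 - 85.13617893 = 6.2272


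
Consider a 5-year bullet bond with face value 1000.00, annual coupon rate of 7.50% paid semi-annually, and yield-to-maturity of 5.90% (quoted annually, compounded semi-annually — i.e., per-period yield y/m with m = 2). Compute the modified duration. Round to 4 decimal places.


Coupon per period c = face * coupon_rate / m = 37.500000
Periods per year m = 2; per-period yield y/m = 0.029500
Number of cashflows N = 10
Cashflows (t years, CF_t, discount factor 1/(1+y/m)^(m*t), PV):
  t = 0.5000: CF_t = 37.500000, DF = 0.971345, PV = 36.425449
  t = 1.0000: CF_t = 37.500000, DF = 0.943512, PV = 35.381689
  t = 1.5000: CF_t = 37.500000, DF = 0.916476, PV = 34.367838
  t = 2.0000: CF_t = 37.500000, DF = 0.890214, PV = 33.383039
  t = 2.5000: CF_t = 37.500000, DF = 0.864706, PV = 32.426458
  t = 3.0000: CF_t = 37.500000, DF = 0.839928, PV = 31.497288
  t = 3.5000: CF_t = 37.500000, DF = 0.815860, PV = 30.594743
  t = 4.0000: CF_t = 37.500000, DF = 0.792482, PV = 29.718060
  t = 4.5000: CF_t = 37.500000, DF = 0.769773, PV = 28.866499
  t = 5.0000: CF_t = 1037.500000, DF = 0.747716, PV = 775.755022
Price P = sum_t PV_t = 1068.416086
First compute Macaulay numerator sum_t t * PV_t:
  t * PV_t at t = 0.5000: 18.212725
  t * PV_t at t = 1.0000: 35.381689
  t * PV_t at t = 1.5000: 51.551757
  t * PV_t at t = 2.0000: 66.766077
  t * PV_t at t = 2.5000: 81.066145
  t * PV_t at t = 3.0000: 94.491864
  t * PV_t at t = 3.5000: 107.081601
  t * PV_t at t = 4.0000: 118.872241
  t * PV_t at t = 4.5000: 129.899244
  t * PV_t at t = 5.0000: 3878.775111
Macaulay duration D = 4582.098454 / 1068.416086 = 4.288684
Modified duration = D / (1 + y/m) = 4.288684 / (1 + 0.029500) = 4.165793

Answer: Modified duration = 4.1658


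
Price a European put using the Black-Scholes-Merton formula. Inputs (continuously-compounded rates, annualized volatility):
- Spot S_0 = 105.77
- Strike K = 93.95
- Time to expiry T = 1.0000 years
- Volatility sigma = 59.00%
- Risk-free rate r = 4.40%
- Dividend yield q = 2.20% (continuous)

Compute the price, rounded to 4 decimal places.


d1 = (ln(S/K) + (r - q + 0.5*sigma^2) * T) / (sigma * sqrt(T)) = 0.53314271
d2 = d1 - sigma * sqrt(T) = -0.05685729
exp(-rT) = 0.95695396; exp(-qT) = 0.97824024
P = K * exp(-rT) * N(-d2) - S_0 * exp(-qT) * N(-d1)
N(-d1) = 0.29696740; N(-d2) = 0.52267056
P = 93.9500 * 0.95695396 * 0.52267056 - 105.7700 * 0.97824024 * 0.29696740 = 16.2644

Answer: Price = 16.2644


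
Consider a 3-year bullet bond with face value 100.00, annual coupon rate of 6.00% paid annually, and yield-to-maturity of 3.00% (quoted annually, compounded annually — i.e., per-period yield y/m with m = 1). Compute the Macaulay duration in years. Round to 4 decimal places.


Coupon per period c = face * coupon_rate / m = 6.000000
Periods per year m = 1; per-period yield y/m = 0.030000
Number of cashflows N = 3
Cashflows (t years, CF_t, discount factor 1/(1+y/m)^(m*t), PV):
  t = 1.0000: CF_t = 6.000000, DF = 0.970874, PV = 5.825243
  t = 2.0000: CF_t = 6.000000, DF = 0.942596, PV = 5.655575
  t = 3.0000: CF_t = 106.000000, DF = 0.915142, PV = 97.005016
Price P = sum_t PV_t = 108.485834
Macaulay numerator sum_t t * PV_t:
  t * PV_t at t = 1.0000: 5.825243
  t * PV_t at t = 2.0000: 11.311151
  t * PV_t at t = 3.0000: 291.015048
Macaulay duration D = (sum_t t * PV_t) / P = 308.151441 / 108.485834 = 2.840476

Answer: Macaulay duration = 2.8405 years


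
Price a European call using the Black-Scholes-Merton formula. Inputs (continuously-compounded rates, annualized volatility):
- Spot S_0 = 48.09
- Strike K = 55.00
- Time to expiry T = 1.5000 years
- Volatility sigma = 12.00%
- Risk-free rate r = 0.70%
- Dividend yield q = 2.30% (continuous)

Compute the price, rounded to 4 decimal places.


d1 = (ln(S/K) + (r - q + 0.5*sigma^2) * T) / (sigma * sqrt(T)) = -1.00333093
d2 = d1 - sigma * sqrt(T) = -1.15030032
exp(-rT) = 0.98955493; exp(-qT) = 0.96608834
C = S_0 * exp(-qT) * N(d1) - K * exp(-rT) * N(d2)
N(d1) = 0.15785061; N(d2) = 0.12501010
C = 48.0900 * 0.96608834 * 0.15785061 - 55.0000 * 0.98955493 * 0.12501010 = 0.5299

Answer: Price = 0.5299


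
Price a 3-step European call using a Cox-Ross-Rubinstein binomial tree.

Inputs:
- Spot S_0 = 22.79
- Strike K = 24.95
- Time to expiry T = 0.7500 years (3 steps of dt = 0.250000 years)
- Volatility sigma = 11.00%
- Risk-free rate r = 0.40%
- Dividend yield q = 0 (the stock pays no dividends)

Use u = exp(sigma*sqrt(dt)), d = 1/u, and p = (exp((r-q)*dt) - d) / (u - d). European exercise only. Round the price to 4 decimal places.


dt = T/N = 0.250000
u = exp(sigma*sqrt(dt)) = 1.056541; d = 1/u = 0.946485
p = (exp((r-q)*dt) - d) / (u - d) = 0.495344
Discount per step: exp(-r*dt) = 0.999000
Stock lattice S(k, i) with i counting down-moves:
  k=0: S(0,0) = 22.7900
  k=1: S(1,0) = 24.0786; S(1,1) = 21.5704
  k=2: S(2,0) = 25.4400; S(2,1) = 22.7900; S(2,2) = 20.4161
  k=3: S(3,0) = 26.8784; S(3,1) = 24.0786; S(3,2) = 21.5704; S(3,3) = 19.3235
Terminal payoffs V(N, i) = max(S_T - K, 0):
  V(3,0) = 1.928369; V(3,1) = 0.000000; V(3,2) = 0.000000; V(3,3) = 0.000000
Backward induction: V(k, i) = exp(-r*dt) * [p * V(k+1, i) + (1-p) * V(k+1, i+1)].
  V(2,0) = exp(-r*dt) * [p*1.928369 + (1-p)*0.000000] = 0.954252
  V(2,1) = exp(-r*dt) * [p*0.000000 + (1-p)*0.000000] = 0.000000
  V(2,2) = exp(-r*dt) * [p*0.000000 + (1-p)*0.000000] = 0.000000
  V(1,0) = exp(-r*dt) * [p*0.954252 + (1-p)*0.000000] = 0.472211
  V(1,1) = exp(-r*dt) * [p*0.000000 + (1-p)*0.000000] = 0.000000
  V(0,0) = exp(-r*dt) * [p*0.472211 + (1-p)*0.000000] = 0.233673

Answer: Price = V(0,0) = 0.2337


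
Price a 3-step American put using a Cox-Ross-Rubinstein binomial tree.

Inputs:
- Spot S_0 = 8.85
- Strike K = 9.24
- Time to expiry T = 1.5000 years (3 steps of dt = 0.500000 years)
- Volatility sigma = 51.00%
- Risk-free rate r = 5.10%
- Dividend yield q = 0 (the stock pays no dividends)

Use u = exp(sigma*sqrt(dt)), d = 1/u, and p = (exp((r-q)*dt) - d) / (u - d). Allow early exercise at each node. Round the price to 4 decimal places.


dt = T/N = 0.500000
u = exp(sigma*sqrt(dt)) = 1.434225; d = 1/u = 0.697241
p = (exp((r-q)*dt) - d) / (u - d) = 0.445854
Discount per step: exp(-r*dt) = 0.974822
Stock lattice S(k, i) with i counting down-moves:
  k=0: S(0,0) = 8.8500
  k=1: S(1,0) = 12.6929; S(1,1) = 6.1706
  k=2: S(2,0) = 18.2045; S(2,1) = 8.8500; S(2,2) = 4.3024
  k=3: S(3,0) = 26.1093; S(3,1) = 12.6929; S(3,2) = 6.1706; S(3,3) = 2.9998
Terminal payoffs V(N, i) = max(K - S_T, 0):
  V(3,0) = 0.000000; V(3,1) = 0.000000; V(3,2) = 3.069419; V(3,3) = 6.240205
Backward induction: V(k, i) = exp(-r*dt) * [p * V(k+1, i) + (1-p) * V(k+1, i+1)]; then take max(V_cont, immediate exercise) for American.
  V(2,0) = exp(-r*dt) * [p*0.000000 + (1-p)*0.000000] = 0.000000; exercise = 0.000000; V(2,0) = max -> 0.000000
  V(2,1) = exp(-r*dt) * [p*0.000000 + (1-p)*3.069419] = 1.658082; exercise = 0.390000; V(2,1) = max -> 1.658082
  V(2,2) = exp(-r*dt) * [p*3.069419 + (1-p)*6.240205] = 4.704978; exercise = 4.937619; V(2,2) = max -> 4.937619
  V(1,0) = exp(-r*dt) * [p*0.000000 + (1-p)*1.658082] = 0.895686; exercise = 0.000000; V(1,0) = max -> 0.895686
  V(1,1) = exp(-r*dt) * [p*1.658082 + (1-p)*4.937619] = 3.387922; exercise = 3.069419; V(1,1) = max -> 3.387922
  V(0,0) = exp(-r*dt) * [p*0.895686 + (1-p)*3.387922] = 2.219426; exercise = 0.390000; V(0,0) = max -> 2.219426

Answer: Price = V(0,0) = 2.2194


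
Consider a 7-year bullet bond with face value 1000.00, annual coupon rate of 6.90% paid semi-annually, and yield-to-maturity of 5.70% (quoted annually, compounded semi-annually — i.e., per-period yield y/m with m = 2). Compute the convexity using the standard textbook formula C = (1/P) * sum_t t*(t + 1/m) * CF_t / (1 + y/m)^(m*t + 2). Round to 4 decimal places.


Answer: Convexity = 37.6816

Derivation:
Coupon per period c = face * coupon_rate / m = 34.500000
Periods per year m = 2; per-period yield y/m = 0.028500
Number of cashflows N = 14
Cashflows (t years, CF_t, discount factor 1/(1+y/m)^(m*t), PV):
  t = 0.5000: CF_t = 34.500000, DF = 0.972290, PV = 33.543996
  t = 1.0000: CF_t = 34.500000, DF = 0.945347, PV = 32.614483
  t = 1.5000: CF_t = 34.500000, DF = 0.919152, PV = 31.710728
  t = 2.0000: CF_t = 34.500000, DF = 0.893682, PV = 30.832015
  t = 2.5000: CF_t = 34.500000, DF = 0.868917, PV = 29.977652
  t = 3.0000: CF_t = 34.500000, DF = 0.844840, PV = 29.146964
  t = 3.5000: CF_t = 34.500000, DF = 0.821429, PV = 28.339294
  t = 4.0000: CF_t = 34.500000, DF = 0.798667, PV = 27.554005
  t = 4.5000: CF_t = 34.500000, DF = 0.776536, PV = 26.790476
  t = 5.0000: CF_t = 34.500000, DF = 0.755018, PV = 26.048105
  t = 5.5000: CF_t = 34.500000, DF = 0.734096, PV = 25.326305
  t = 6.0000: CF_t = 34.500000, DF = 0.713754, PV = 24.624507
  t = 6.5000: CF_t = 34.500000, DF = 0.693976, PV = 23.942155
  t = 7.0000: CF_t = 1034.500000, DF = 0.674745, PV = 698.023993
Price P = sum_t PV_t = 1068.474678
Convexity numerator sum_t t*(t + 1/m) * CF_t / (1+y/m)^(m*t + 2):
  t = 0.5000: term = 15.855364
  t = 1.0000: term = 46.248023
  t = 1.5000: term = 89.932956
  t = 2.0000: term = 145.734818
  t = 2.5000: term = 212.544703
  t = 3.0000: term = 289.317048
  t = 3.5000: term = 375.066665
  t = 4.0000: term = 468.865891
  t = 4.5000: term = 569.841870
  t = 5.0000: term = 677.173940
  t = 5.5000: term = 790.091131
  t = 6.0000: term = 907.869775
  t = 6.5000: term = 1029.831214
  t = 7.0000: term = 34643.444161
Convexity = (1/P) * sum = 40261.817559 / 1068.474678 = 37.681583


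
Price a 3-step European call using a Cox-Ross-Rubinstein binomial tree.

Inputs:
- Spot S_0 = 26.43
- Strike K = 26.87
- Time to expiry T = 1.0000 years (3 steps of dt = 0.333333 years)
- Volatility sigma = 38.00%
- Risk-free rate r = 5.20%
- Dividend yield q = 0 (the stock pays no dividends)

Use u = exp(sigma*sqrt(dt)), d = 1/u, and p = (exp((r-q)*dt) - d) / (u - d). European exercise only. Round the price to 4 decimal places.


dt = T/N = 0.333333
u = exp(sigma*sqrt(dt)) = 1.245321; d = 1/u = 0.803006
p = (exp((r-q)*dt) - d) / (u - d) = 0.484900
Discount per step: exp(-r*dt) = 0.982816
Stock lattice S(k, i) with i counting down-moves:
  k=0: S(0,0) = 26.4300
  k=1: S(1,0) = 32.9138; S(1,1) = 21.2234
  k=2: S(2,0) = 40.9883; S(2,1) = 26.4300; S(2,2) = 17.0426
  k=3: S(3,0) = 51.0435; S(3,1) = 32.9138; S(3,2) = 21.2234; S(3,3) = 13.6853
Terminal payoffs V(N, i) = max(S_T - K, 0):
  V(3,0) = 24.173542; V(3,1) = 6.043827; V(3,2) = 0.000000; V(3,3) = 0.000000
Backward induction: V(k, i) = exp(-r*dt) * [p * V(k+1, i) + (1-p) * V(k+1, i+1)].
  V(2,0) = exp(-r*dt) * [p*24.173542 + (1-p)*6.043827] = 14.580004
  V(2,1) = exp(-r*dt) * [p*6.043827 + (1-p)*0.000000] = 2.880292
  V(2,2) = exp(-r*dt) * [p*0.000000 + (1-p)*0.000000] = 0.000000
  V(1,0) = exp(-r*dt) * [p*14.580004 + (1-p)*2.880292] = 8.406500
  V(1,1) = exp(-r*dt) * [p*2.880292 + (1-p)*0.000000] = 1.372653
  V(0,0) = exp(-r*dt) * [p*8.406500 + (1-p)*1.372653] = 4.701169

Answer: Price = V(0,0) = 4.7012
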